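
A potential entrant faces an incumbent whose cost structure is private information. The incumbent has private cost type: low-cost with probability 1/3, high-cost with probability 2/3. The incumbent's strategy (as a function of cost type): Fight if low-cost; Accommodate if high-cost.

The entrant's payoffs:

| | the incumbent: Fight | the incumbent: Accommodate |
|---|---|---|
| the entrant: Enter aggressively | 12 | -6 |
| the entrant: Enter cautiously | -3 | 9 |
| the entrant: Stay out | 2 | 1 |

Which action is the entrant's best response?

E[Enter aggressively] = 1/3·(12) + 2/3·(-6) = 0
E[Enter cautiously] = 1/3·(-3) + 2/3·(9) = 5
E[Stay out] = 1/3·(2) + 2/3·(1) = 4/3
Best response: Enter cautiously (5 is the largest).

Enter cautiously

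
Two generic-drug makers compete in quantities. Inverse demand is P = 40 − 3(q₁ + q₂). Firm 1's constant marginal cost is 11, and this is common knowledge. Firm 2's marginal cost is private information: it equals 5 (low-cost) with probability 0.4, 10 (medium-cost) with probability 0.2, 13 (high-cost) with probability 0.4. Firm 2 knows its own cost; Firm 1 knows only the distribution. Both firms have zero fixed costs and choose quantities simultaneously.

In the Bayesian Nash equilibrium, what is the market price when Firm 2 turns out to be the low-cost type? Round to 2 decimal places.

17.97

Each type of Firm 2 best-responds to q₁; Firm 1 best-responds to the expected q₂ over Firm 2's types.
Firm 2 with cost c maximizes (40 − 3(q₁+q₂) − c)·q₂, giving q₂(c) = (40 − c − 3q₁)/6.
E[c₂] = 0.4·5 + 0.2·10 + 0.4·13 = 9.2
Firm 1's FOC against E[q₂] yields q₁ = (40 − 2·11 + E[c₂])/9 = (40 − 22 + 9.2)/9 = 3.02222.
q₂(low-cost) = 4.32222, so P = 40 − 3·(3.02222 + 4.32222) = 17.9667.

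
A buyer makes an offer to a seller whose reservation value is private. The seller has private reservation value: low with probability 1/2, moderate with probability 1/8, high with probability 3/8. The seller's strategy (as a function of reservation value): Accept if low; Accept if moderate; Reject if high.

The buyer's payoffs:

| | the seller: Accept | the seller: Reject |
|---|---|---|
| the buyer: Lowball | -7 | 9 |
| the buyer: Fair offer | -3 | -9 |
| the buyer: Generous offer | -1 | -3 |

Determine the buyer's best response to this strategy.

Lowball

Compute the buyer's expected payoff for each action, taking the expectation over the seller's type.
E[Lowball] = 1/2·(-7) + 1/8·(-7) + 3/8·(9) = -1
E[Fair offer] = 1/2·(-3) + 1/8·(-3) + 3/8·(-9) = -21/4
E[Generous offer] = 1/2·(-1) + 1/8·(-1) + 3/8·(-3) = -7/4
Best response: Lowball (-1 is the largest).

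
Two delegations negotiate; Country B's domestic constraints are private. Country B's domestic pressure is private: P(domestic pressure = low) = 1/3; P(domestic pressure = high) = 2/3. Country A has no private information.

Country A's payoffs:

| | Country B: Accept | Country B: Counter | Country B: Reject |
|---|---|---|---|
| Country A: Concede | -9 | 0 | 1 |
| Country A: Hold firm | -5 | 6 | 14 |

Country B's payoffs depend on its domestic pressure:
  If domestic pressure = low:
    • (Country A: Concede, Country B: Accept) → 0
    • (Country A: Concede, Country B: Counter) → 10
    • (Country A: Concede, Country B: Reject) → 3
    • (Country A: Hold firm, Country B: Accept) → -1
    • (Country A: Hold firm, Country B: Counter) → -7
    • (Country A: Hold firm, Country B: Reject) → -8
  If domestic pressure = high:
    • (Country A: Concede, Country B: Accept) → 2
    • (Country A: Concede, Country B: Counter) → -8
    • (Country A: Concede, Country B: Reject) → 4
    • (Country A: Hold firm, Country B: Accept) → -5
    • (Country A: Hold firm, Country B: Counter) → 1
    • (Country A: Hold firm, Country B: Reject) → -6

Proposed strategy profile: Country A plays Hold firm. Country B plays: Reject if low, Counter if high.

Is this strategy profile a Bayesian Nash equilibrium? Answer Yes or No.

No

Country A plays Hold firm: E[Hold firm] = 1/3·(14) + 2/3·(6) = 26/3; E[Concede] = 1/3. Best-responding. ✓
Country B (domestic pressure low), facing Hold firm: Accept gives -1, Counter gives -7, Reject gives -8. Proposed Reject is not best — profitable deviation exists. ✗
Country B (domestic pressure high), facing Hold firm: Accept gives -5, Counter gives 1, Reject gives -6. Proposed Counter is best. ✓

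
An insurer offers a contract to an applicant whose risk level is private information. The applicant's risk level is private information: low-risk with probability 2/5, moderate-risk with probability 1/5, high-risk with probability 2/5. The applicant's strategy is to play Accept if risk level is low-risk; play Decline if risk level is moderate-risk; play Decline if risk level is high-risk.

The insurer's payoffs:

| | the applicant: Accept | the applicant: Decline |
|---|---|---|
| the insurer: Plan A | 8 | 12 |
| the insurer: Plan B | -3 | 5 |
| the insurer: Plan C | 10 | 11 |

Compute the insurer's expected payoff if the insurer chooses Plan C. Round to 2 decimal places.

10.60

E[Plan C] = 2/5·10 + 1/5·11 + 2/5·11 = 4 + 11/5 + 22/5 = 53/5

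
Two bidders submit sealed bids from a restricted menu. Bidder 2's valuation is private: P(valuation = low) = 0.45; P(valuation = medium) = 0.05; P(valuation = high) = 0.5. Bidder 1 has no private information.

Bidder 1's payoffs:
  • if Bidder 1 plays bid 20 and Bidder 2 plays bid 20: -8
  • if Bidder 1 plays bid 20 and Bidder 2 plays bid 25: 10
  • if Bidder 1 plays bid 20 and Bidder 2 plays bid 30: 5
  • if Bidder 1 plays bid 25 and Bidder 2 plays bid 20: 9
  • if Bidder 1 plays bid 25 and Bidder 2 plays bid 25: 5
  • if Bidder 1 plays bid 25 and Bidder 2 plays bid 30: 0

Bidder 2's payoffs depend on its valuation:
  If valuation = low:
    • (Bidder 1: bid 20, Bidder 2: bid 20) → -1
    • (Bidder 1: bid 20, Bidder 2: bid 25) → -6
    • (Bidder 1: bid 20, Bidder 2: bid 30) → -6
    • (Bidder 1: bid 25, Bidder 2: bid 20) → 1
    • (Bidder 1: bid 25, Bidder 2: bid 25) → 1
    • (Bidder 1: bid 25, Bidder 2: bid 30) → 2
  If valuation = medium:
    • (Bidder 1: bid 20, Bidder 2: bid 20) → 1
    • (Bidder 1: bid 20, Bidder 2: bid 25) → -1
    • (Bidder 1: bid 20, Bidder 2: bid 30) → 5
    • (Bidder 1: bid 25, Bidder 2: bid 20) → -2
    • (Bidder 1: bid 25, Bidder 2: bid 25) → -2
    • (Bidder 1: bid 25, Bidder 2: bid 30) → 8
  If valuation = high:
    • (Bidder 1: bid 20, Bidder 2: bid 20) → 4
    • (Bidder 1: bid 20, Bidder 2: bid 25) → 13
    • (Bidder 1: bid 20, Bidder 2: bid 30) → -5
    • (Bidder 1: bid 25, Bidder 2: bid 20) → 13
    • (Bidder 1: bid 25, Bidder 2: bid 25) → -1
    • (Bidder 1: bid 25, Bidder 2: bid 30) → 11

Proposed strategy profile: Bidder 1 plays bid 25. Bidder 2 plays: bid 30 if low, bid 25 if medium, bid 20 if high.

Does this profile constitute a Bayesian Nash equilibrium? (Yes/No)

No

A profile is a BNE iff every type of every player is best-responding given beliefs about the other side.
Bidder 1 plays bid 25: E[bid 25] = 0.45·(0) + 0.05·(5) + 0.5·(9) = 4.75; E[bid 20] = -1.25. Best-responding. ✓
Bidder 2 (valuation low), facing bid 25: bid 20 gives 1, bid 25 gives 1, bid 30 gives 2. Proposed bid 30 is best. ✓
Bidder 2 (valuation medium), facing bid 25: bid 20 gives -2, bid 25 gives -2, bid 30 gives 8. Proposed bid 25 is not best — profitable deviation exists. ✗
Bidder 2 (valuation high), facing bid 25: bid 20 gives 13, bid 25 gives -1, bid 30 gives 11. Proposed bid 20 is best. ✓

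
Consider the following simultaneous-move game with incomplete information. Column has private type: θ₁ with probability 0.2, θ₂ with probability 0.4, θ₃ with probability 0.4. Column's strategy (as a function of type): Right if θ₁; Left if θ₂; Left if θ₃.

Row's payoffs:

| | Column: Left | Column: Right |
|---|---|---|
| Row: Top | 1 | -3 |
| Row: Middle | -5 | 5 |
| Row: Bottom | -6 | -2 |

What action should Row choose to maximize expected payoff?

E[Top] = 0.2·(-3) + 0.4·(1) + 0.4·(1) = 0.2
E[Middle] = 0.2·(5) + 0.4·(-5) + 0.4·(-5) = -3
E[Bottom] = 0.2·(-2) + 0.4·(-6) + 0.4·(-6) = -5.2
Best response: Top (0.2 is the largest).

Top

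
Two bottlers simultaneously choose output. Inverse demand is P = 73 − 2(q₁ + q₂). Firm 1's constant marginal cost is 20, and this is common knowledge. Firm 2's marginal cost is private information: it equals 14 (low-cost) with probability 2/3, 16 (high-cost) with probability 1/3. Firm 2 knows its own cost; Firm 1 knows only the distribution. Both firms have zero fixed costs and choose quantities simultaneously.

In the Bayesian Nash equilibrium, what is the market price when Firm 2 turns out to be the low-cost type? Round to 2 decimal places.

Firm 2 with cost c maximizes (73 − 2(q₁+q₂) − c)·q₂, giving q₂(c) = (73 − c − 2q₁)/4.
E[c₂] = 2/3·14 + 1/3·16 = 14.6667
Firm 1's FOC against E[q₂] yields q₁ = (73 − 2·20 + E[c₂])/6 = (73 − 40 + 14.6667)/6 = 7.94444.
q₂(low-cost) = 10.7778, so P = 73 − 2·(7.94444 + 10.7778) = 35.5556.

35.56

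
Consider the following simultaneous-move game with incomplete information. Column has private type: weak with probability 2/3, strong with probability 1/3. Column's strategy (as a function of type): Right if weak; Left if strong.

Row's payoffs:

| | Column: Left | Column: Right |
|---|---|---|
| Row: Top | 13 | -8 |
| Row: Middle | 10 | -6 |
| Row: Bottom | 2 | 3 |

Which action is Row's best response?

Compute Row's expected payoff for each action, taking the expectation over Column's type.
E[Top] = 2/3·(-8) + 1/3·(13) = -1
E[Middle] = 2/3·(-6) + 1/3·(10) = -2/3
E[Bottom] = 2/3·(3) + 1/3·(2) = 8/3
Best response: Bottom (8/3 is the largest).

Bottom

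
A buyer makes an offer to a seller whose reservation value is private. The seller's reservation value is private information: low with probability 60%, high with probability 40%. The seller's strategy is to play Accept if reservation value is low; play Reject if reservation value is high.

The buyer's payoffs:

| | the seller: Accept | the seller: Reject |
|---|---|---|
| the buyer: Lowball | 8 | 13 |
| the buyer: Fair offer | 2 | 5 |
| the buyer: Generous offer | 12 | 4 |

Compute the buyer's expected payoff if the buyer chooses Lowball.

10

Take the expectation over the seller's reservation value, weighting each type's action by its prior probability.
E[Lowball] = 0.6·8 + 0.4·13 = 4.8 + 5.2 = 10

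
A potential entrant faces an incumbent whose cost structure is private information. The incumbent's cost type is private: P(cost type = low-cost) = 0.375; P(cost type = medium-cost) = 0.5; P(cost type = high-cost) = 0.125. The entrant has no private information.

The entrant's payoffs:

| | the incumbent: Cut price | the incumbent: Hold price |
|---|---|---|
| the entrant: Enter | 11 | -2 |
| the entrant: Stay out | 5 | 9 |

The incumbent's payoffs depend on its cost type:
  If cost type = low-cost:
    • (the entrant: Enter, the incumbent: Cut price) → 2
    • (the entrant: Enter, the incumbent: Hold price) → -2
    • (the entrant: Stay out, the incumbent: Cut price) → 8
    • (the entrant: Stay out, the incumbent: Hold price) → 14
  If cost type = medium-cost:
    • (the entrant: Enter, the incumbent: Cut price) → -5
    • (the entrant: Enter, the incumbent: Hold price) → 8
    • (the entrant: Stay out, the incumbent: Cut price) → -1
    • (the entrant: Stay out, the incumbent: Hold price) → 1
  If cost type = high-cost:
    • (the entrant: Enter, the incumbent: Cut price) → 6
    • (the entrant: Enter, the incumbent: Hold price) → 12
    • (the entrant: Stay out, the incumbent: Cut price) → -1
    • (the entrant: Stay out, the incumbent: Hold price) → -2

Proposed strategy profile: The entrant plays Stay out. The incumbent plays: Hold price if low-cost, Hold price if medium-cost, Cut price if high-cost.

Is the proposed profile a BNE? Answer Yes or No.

The entrant plays Stay out: E[Stay out] = 0.375·(9) + 0.5·(9) + 0.125·(5) = 8.5; E[Enter] = -0.375. Best-responding. ✓
The incumbent (cost type low-cost), facing Stay out: Cut price gives 8, Hold price gives 14. Proposed Hold price is best. ✓
The incumbent (cost type medium-cost), facing Stay out: Cut price gives -1, Hold price gives 1. Proposed Hold price is best. ✓
The incumbent (cost type high-cost), facing Stay out: Cut price gives -1, Hold price gives -2. Proposed Cut price is best. ✓

Yes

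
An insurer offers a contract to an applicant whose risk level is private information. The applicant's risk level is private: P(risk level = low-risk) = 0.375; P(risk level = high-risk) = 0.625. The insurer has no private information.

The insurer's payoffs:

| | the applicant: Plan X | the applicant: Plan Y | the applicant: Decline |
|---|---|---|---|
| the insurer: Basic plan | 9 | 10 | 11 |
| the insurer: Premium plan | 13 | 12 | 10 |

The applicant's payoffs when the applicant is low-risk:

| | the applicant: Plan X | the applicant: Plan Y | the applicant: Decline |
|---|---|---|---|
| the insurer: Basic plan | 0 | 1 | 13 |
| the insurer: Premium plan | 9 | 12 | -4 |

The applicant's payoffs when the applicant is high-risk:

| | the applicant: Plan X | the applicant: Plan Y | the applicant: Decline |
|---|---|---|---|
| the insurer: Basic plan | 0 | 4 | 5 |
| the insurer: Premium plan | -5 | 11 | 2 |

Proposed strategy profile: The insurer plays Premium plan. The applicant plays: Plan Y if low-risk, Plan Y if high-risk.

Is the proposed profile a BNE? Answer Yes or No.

A profile is a BNE iff every type of every player is best-responding given beliefs about the other side.
The insurer plays Premium plan: E[Premium plan] = 0.375·(12) + 0.625·(12) = 12; E[Basic plan] = 10. Best-responding. ✓
The applicant (risk level low-risk), facing Premium plan: Plan X gives 9, Plan Y gives 12, Decline gives -4. Proposed Plan Y is best. ✓
The applicant (risk level high-risk), facing Premium plan: Plan X gives -5, Plan Y gives 11, Decline gives 2. Proposed Plan Y is best. ✓

Yes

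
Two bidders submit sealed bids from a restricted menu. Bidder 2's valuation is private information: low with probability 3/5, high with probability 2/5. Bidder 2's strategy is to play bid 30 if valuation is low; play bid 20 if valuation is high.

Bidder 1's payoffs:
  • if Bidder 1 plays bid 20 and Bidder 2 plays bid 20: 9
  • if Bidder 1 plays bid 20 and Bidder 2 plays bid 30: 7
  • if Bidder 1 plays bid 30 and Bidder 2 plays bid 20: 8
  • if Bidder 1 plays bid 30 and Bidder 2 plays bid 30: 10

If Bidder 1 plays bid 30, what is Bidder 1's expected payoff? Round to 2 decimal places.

E[bid 30] = 3/5·10 + 2/5·8 = 6 + 16/5 = 46/5

9.20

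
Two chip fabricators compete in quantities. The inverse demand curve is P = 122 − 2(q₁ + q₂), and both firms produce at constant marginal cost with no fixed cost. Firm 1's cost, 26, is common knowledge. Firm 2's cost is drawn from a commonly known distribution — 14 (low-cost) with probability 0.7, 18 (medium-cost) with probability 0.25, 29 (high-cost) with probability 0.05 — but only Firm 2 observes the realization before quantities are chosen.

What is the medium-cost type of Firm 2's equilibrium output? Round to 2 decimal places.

Each type of Firm 2 best-responds to q₁; Firm 1 best-responds to the expected q₂ over Firm 2's types.
Firm 2 with cost c maximizes (122 − 2(q₁+q₂) − c)·q₂, giving q₂(c) = (122 − c − 2q₁)/4.
E[c₂] = 0.7·14 + 0.25·18 + 0.05·29 = 15.75
Firm 1's FOC against E[q₂] yields q₁ = (122 − 2·26 + E[c₂])/6 = (122 − 52 + 15.75)/6 = 14.2917.
q₂(medium-cost) = (122 − 18 − 2·14.2917)/4 = 18.8542.

18.85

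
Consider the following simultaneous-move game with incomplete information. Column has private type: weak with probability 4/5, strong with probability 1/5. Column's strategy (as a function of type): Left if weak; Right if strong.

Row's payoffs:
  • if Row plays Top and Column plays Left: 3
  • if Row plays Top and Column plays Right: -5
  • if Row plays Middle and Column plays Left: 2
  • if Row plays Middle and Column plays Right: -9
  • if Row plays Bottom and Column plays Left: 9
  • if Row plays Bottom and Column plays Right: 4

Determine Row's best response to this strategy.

Compute Row's expected payoff for each action, taking the expectation over Column's type.
E[Top] = 4/5·(3) + 1/5·(-5) = 7/5
E[Middle] = 4/5·(2) + 1/5·(-9) = -1/5
E[Bottom] = 4/5·(9) + 1/5·(4) = 8
Best response: Bottom (8 is the largest).

Bottom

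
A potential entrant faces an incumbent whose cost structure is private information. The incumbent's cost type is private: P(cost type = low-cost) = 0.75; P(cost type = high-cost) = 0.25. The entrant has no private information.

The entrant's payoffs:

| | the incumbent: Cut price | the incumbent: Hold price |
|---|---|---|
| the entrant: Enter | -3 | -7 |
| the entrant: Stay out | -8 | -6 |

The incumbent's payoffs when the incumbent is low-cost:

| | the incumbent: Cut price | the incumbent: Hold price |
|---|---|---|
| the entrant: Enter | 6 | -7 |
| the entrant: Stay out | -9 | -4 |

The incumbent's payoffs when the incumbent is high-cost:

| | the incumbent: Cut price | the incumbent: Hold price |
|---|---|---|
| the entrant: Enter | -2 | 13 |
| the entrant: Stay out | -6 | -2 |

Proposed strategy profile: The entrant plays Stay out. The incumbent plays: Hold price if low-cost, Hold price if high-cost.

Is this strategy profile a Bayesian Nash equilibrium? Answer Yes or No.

Yes

The entrant plays Stay out: E[Stay out] = 0.75·(-6) + 0.25·(-6) = -6; E[Enter] = -7. Best-responding. ✓
The incumbent (cost type low-cost), facing Stay out: Cut price gives -9, Hold price gives -4. Proposed Hold price is best. ✓
The incumbent (cost type high-cost), facing Stay out: Cut price gives -6, Hold price gives -2. Proposed Hold price is best. ✓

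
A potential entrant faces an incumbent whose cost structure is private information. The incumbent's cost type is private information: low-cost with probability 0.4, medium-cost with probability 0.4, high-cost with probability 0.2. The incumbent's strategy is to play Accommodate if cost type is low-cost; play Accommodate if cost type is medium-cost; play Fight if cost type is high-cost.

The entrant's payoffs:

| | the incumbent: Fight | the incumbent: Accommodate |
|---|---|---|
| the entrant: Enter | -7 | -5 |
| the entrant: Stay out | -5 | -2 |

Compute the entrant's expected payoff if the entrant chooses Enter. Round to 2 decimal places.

-5.40

Take the expectation over the incumbent's cost type, weighting each type's action by its prior probability.
E[Enter] = 0.4·(-5) + 0.4·(-5) + 0.2·(-7) = (-2) + (-2) + (-1.4) = -5.4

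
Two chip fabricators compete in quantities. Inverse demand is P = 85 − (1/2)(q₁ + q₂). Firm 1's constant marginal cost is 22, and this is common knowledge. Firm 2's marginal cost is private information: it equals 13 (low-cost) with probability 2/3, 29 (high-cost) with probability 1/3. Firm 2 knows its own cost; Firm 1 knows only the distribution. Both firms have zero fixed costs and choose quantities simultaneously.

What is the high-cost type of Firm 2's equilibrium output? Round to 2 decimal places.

36.22

Firm 2 with cost c maximizes (85 − (1/2)(q₁+q₂) − c)·q₂, giving q₂(c) = (85 − c − (1/2)q₁).
E[c₂] = 2/3·13 + 1/3·29 = 18.3333
Firm 1's FOC against E[q₂] yields q₁ = (85 − 2·22 + E[c₂])/(3/2) = (85 − 44 + 18.3333)/(3/2) = 39.5556.
q₂(high-cost) = (85 − 29 − (1/2)·39.5556) = 36.2222.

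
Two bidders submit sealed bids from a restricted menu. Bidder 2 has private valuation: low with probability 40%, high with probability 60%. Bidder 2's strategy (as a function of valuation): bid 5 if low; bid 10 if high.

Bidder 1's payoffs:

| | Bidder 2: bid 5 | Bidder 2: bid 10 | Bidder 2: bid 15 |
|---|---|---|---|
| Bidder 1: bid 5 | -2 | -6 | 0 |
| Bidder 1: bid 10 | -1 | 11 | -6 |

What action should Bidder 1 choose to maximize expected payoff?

E[bid 5] = 0.4·(-2) + 0.6·(-6) = -4.4
E[bid 10] = 0.4·(-1) + 0.6·(11) = 6.2
Best response: bid 10 (6.2 is the largest).

bid 10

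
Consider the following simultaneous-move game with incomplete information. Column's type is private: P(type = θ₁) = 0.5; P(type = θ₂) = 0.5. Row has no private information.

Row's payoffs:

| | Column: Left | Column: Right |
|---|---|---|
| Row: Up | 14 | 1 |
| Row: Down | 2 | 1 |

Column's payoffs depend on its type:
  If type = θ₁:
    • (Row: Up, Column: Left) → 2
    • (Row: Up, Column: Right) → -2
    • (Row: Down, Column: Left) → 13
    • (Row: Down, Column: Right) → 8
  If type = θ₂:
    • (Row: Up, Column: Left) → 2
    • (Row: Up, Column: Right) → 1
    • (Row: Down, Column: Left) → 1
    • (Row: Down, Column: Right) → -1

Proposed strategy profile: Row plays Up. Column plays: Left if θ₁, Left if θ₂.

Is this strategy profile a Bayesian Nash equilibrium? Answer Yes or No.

A profile is a BNE iff every type of every player is best-responding given beliefs about the other side.
Row plays Up: E[Up] = 0.5·(14) + 0.5·(14) = 14; E[Down] = 2. Best-responding. ✓
Column (type θ₁), facing Up: Left gives 2, Right gives -2. Proposed Left is best. ✓
Column (type θ₂), facing Up: Left gives 2, Right gives 1. Proposed Left is best. ✓

Yes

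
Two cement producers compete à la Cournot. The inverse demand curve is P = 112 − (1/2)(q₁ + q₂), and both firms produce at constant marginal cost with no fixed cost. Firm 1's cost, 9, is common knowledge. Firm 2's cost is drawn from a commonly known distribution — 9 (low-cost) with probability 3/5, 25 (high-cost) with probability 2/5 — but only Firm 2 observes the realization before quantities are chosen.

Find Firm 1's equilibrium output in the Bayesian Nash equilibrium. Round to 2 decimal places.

Each type of Firm 2 best-responds to q₁; Firm 1 best-responds to the expected q₂ over Firm 2's types.
Firm 2 with cost c maximizes (112 − (1/2)(q₁+q₂) − c)·q₂, giving q₂(c) = (112 − c − (1/2)q₁).
E[c₂] = 3/5·9 + 2/5·25 = 15.4
Firm 1's FOC against E[q₂] yields q₁ = (112 − 2·9 + E[c₂])/(3/2) = (112 − 18 + 15.4)/(3/2) = 72.9333.

72.93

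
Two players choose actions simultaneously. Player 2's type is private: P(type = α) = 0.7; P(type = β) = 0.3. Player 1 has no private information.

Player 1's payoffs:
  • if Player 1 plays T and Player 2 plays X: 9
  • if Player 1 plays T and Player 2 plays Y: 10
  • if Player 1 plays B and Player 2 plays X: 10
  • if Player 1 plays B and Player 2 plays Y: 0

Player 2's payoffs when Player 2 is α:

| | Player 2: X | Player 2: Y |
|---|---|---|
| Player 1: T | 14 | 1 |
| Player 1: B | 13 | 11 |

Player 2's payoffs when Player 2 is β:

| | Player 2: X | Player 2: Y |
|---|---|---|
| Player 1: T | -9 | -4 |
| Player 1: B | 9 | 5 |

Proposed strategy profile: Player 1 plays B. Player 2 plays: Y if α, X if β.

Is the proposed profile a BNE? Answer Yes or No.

Player 1 plays B: E[B] = 0.7·(0) + 0.3·(10) = 3; E[T] = 9.7. Not best-responding. ✗
Player 2 (type α), facing B: X gives 13, Y gives 11. Proposed Y is not best — profitable deviation exists. ✗
Player 2 (type β), facing B: X gives 9, Y gives 5. Proposed X is best. ✓

No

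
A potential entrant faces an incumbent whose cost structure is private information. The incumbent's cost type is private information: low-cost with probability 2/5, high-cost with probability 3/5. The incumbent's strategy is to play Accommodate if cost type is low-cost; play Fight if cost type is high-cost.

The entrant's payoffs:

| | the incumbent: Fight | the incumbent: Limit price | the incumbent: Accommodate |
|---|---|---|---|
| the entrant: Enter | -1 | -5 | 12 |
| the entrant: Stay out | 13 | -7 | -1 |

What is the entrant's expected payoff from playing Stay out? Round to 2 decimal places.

E[Stay out] = 2/5·(-1) + 3/5·13 = (-2/5) + 39/5 = 37/5

7.40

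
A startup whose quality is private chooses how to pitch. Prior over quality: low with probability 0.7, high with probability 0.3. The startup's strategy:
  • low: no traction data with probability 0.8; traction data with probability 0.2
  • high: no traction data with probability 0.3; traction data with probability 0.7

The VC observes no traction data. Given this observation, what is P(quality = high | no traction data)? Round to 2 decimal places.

0.14

P(no traction data) = 0.7·0.8 + 0.3·0.3 = 0.65
P(high | no traction data) = (0.3·0.3) / 0.65 = 0.09 / 0.65 = 0.138462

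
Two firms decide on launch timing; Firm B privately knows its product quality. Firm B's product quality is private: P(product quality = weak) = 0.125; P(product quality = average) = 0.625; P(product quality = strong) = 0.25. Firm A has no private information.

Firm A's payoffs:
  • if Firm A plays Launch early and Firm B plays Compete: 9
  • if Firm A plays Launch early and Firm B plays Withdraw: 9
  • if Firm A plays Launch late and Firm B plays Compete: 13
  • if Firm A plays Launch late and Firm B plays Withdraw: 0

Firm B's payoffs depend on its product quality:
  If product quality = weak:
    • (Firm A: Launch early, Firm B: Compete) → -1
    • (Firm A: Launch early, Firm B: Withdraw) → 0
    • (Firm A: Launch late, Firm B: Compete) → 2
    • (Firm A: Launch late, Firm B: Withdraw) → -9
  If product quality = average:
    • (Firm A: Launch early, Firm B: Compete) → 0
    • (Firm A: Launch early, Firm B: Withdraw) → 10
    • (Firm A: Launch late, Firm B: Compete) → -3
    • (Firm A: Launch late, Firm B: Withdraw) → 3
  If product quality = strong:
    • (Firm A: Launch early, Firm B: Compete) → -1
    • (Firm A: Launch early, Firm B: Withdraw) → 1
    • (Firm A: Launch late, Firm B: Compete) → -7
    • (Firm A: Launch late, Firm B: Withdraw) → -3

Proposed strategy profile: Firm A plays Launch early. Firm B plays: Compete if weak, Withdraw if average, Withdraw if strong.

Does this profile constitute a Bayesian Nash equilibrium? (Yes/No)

A profile is a BNE iff every type of every player is best-responding given beliefs about the other side.
Firm A plays Launch early: E[Launch early] = 0.125·(9) + 0.625·(9) + 0.25·(9) = 9; E[Launch late] = 1.625. Best-responding. ✓
Firm B (product quality weak), facing Launch early: Compete gives -1, Withdraw gives 0. Proposed Compete is not best — profitable deviation exists. ✗
Firm B (product quality average), facing Launch early: Compete gives 0, Withdraw gives 10. Proposed Withdraw is best. ✓
Firm B (product quality strong), facing Launch early: Compete gives -1, Withdraw gives 1. Proposed Withdraw is best. ✓

No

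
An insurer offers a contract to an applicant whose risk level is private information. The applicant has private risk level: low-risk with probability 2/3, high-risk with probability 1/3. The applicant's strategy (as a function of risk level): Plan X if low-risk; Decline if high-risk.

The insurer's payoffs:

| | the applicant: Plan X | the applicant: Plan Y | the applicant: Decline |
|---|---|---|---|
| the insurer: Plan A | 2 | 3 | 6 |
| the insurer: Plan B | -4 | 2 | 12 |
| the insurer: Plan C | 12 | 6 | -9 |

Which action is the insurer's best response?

Plan C

E[Plan A] = 2/3·(2) + 1/3·(6) = 10/3
E[Plan B] = 2/3·(-4) + 1/3·(12) = 4/3
E[Plan C] = 2/3·(12) + 1/3·(-9) = 5
Best response: Plan C (5 is the largest).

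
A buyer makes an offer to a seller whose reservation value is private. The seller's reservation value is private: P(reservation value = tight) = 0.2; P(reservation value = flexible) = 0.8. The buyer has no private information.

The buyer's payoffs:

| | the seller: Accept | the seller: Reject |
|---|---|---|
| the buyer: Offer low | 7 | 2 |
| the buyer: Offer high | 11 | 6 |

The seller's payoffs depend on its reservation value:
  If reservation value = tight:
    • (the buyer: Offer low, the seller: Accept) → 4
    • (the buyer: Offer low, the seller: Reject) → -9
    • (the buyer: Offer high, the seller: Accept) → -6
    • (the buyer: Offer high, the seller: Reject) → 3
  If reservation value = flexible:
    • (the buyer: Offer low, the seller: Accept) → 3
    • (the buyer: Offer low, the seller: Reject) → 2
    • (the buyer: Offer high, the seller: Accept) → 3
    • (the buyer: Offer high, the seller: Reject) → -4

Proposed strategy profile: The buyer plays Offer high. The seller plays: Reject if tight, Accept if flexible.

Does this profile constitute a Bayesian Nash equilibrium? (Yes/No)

The buyer plays Offer high: E[Offer high] = 0.2·(6) + 0.8·(11) = 10; E[Offer low] = 6. Best-responding. ✓
The seller (reservation value tight), facing Offer high: Accept gives -6, Reject gives 3. Proposed Reject is best. ✓
The seller (reservation value flexible), facing Offer high: Accept gives 3, Reject gives -4. Proposed Accept is best. ✓

Yes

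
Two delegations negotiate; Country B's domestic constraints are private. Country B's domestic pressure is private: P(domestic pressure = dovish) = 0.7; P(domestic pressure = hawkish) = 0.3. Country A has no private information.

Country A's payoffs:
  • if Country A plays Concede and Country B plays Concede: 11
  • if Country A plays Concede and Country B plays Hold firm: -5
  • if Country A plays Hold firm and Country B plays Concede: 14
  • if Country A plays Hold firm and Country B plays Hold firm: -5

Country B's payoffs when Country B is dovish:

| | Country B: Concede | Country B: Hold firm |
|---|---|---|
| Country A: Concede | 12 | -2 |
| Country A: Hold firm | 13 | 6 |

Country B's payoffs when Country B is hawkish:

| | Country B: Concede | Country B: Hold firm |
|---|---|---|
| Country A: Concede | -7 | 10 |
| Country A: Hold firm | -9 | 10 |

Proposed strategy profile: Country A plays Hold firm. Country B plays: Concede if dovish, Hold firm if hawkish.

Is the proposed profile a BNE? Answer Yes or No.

A profile is a BNE iff every type of every player is best-responding given beliefs about the other side.
Country A plays Hold firm: E[Hold firm] = 0.7·(14) + 0.3·(-5) = 8.3; E[Concede] = 6.2. Best-responding. ✓
Country B (domestic pressure dovish), facing Hold firm: Concede gives 13, Hold firm gives 6. Proposed Concede is best. ✓
Country B (domestic pressure hawkish), facing Hold firm: Concede gives -9, Hold firm gives 10. Proposed Hold firm is best. ✓

Yes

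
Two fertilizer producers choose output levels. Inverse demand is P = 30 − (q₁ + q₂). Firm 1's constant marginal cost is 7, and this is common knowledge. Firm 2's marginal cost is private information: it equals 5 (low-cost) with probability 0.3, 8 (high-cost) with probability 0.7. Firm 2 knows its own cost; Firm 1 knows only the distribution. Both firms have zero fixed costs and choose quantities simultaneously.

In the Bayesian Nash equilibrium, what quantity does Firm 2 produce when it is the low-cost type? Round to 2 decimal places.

Type-c best response for Firm 2: q₂(c) = (30 − c)/2 − q₁/2.
Firm 1 maximizes expected profit; its first-order condition is 30 − 2q₁ − E[q₂] − 7 = 0.
Substituting E[q₂] and solving: E[c₂] = 7.1, so q₁ = (30 − 2·7 + 7.1)/3 = 7.7.
q₂(low-cost) = (30 − 5 − 7.7)/2 = 8.65.

8.65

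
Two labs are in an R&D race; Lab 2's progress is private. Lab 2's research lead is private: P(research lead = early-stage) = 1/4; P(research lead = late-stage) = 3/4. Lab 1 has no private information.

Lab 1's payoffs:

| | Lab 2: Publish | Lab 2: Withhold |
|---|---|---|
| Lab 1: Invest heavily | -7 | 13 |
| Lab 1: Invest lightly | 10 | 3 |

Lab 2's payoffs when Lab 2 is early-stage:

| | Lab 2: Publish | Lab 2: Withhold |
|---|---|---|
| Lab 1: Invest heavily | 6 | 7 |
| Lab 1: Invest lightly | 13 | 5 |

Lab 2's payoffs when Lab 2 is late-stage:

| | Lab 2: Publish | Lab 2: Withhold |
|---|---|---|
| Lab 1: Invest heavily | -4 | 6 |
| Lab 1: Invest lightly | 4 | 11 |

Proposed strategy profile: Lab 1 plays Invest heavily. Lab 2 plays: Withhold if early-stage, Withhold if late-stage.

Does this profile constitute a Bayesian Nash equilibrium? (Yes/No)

Yes

A profile is a BNE iff every type of every player is best-responding given beliefs about the other side.
Lab 1 plays Invest heavily: E[Invest heavily] = 1/4·(13) + 3/4·(13) = 13; E[Invest lightly] = 3. Best-responding. ✓
Lab 2 (research lead early-stage), facing Invest heavily: Publish gives 6, Withhold gives 7. Proposed Withhold is best. ✓
Lab 2 (research lead late-stage), facing Invest heavily: Publish gives -4, Withhold gives 6. Proposed Withhold is best. ✓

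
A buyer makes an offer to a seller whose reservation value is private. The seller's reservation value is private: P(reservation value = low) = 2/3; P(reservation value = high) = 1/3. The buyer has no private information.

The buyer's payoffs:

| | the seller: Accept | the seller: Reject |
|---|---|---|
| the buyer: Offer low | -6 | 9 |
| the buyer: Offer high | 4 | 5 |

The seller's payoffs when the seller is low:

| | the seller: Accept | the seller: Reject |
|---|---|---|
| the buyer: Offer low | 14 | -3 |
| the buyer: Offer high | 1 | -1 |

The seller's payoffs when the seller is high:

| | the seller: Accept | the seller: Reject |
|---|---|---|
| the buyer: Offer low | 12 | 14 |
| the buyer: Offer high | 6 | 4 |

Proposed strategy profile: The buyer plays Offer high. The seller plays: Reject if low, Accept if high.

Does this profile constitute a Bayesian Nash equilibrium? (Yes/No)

No

The buyer plays Offer high: E[Offer high] = 2/3·(5) + 1/3·(4) = 14/3; E[Offer low] = 4. Best-responding. ✓
The seller (reservation value low), facing Offer high: Accept gives 1, Reject gives -1. Proposed Reject is not best — profitable deviation exists. ✗
The seller (reservation value high), facing Offer high: Accept gives 6, Reject gives 4. Proposed Accept is best. ✓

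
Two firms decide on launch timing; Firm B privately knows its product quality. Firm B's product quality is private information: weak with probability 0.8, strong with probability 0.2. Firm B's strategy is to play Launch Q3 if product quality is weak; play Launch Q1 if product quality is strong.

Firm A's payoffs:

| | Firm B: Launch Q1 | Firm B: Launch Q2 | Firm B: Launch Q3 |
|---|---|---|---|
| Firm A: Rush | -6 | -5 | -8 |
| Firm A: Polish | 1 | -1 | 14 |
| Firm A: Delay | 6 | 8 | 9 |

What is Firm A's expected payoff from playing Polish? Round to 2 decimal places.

11.40

Take the expectation over Firm B's product quality, weighting each type's action by its prior probability.
E[Polish] = 0.8·14 + 0.2·1 = 11.2 + 0.2 = 11.4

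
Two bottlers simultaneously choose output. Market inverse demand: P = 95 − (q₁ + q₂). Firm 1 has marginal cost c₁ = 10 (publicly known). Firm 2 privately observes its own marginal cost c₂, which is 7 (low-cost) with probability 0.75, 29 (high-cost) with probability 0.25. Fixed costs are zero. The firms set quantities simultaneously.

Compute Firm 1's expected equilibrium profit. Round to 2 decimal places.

850.69

Each type of Firm 2 best-responds to q₁; Firm 1 best-responds to the expected q₂ over Firm 2's types.
Firm 2 with cost c maximizes (95 − (q₁+q₂) − c)·q₂, giving q₂(c) = (95 − c − q₁)/2.
E[c₂] = 0.75·7 + 0.25·29 = 12.5
Firm 1's FOC against E[q₂] yields q₁ = (95 − 2·10 + E[c₂])/3 = (95 − 20 + 12.5)/3 = 29.1667.
E[P] = 95 − (q₁ + E[q₂]) = 39.1667; Firm 1's expected profit = (E[P] − 10)·q₁ = (39.1667 − 10)·29.1667 = 850.694.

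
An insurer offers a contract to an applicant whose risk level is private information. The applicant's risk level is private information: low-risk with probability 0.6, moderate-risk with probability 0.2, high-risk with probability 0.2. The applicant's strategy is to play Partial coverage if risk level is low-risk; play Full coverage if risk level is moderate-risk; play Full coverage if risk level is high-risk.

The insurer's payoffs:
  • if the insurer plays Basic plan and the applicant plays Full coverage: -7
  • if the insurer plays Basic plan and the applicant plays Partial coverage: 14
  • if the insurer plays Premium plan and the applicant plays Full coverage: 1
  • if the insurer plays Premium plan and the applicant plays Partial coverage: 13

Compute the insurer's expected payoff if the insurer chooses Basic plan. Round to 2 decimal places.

E[Basic plan] = 0.6·14 + 0.2·(-7) + 0.2·(-7) = 8.4 + (-1.4) + (-1.4) = 5.6

5.60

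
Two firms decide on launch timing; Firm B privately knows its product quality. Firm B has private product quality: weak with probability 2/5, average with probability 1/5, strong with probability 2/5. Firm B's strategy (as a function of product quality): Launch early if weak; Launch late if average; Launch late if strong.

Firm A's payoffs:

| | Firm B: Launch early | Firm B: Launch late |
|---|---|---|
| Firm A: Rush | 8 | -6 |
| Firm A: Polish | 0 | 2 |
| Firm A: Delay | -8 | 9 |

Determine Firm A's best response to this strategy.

E[Rush] = 2/5·(8) + 1/5·(-6) + 2/5·(-6) = -2/5
E[Polish] = 2/5·(0) + 1/5·(2) + 2/5·(2) = 6/5
E[Delay] = 2/5·(-8) + 1/5·(9) + 2/5·(9) = 11/5
Best response: Delay (11/5 is the largest).

Delay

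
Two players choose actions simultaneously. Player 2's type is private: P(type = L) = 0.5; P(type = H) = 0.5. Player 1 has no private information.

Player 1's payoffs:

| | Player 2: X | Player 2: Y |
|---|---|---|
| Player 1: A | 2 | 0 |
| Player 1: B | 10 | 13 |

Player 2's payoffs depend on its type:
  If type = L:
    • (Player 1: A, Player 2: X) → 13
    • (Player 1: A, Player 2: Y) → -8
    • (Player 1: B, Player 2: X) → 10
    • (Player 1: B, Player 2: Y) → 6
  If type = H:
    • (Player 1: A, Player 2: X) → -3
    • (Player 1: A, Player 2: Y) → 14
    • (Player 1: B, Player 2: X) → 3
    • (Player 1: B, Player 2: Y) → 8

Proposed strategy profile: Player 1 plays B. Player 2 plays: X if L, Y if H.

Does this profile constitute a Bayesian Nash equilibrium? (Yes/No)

Player 1 plays B: E[B] = 0.5·(10) + 0.5·(13) = 11.5; E[A] = 1. Best-responding. ✓
Player 2 (type L), facing B: X gives 10, Y gives 6. Proposed X is best. ✓
Player 2 (type H), facing B: X gives 3, Y gives 8. Proposed Y is best. ✓

Yes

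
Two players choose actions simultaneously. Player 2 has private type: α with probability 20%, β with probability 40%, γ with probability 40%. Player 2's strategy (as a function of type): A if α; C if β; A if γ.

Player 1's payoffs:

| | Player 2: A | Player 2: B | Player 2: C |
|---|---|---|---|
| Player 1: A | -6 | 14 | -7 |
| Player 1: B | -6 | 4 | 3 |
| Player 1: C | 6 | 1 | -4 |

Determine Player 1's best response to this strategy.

C

E[A] = 0.2·(-6) + 0.4·(-7) + 0.4·(-6) = -6.4
E[B] = 0.2·(-6) + 0.4·(3) + 0.4·(-6) = -2.4
E[C] = 0.2·(6) + 0.4·(-4) + 0.4·(6) = 2
Best response: C (2 is the largest).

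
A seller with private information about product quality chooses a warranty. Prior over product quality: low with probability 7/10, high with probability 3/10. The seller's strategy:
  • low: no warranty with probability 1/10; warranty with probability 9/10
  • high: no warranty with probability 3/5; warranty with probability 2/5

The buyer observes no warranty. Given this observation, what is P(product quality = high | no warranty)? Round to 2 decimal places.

0.72

P(no warranty) = (7/10)·(1/10) + (3/10)·(3/5) = 1/4
P(high | no warranty) = ((3/10)·(3/5)) / (1/4) = (9/50) / (1/4) = 18/25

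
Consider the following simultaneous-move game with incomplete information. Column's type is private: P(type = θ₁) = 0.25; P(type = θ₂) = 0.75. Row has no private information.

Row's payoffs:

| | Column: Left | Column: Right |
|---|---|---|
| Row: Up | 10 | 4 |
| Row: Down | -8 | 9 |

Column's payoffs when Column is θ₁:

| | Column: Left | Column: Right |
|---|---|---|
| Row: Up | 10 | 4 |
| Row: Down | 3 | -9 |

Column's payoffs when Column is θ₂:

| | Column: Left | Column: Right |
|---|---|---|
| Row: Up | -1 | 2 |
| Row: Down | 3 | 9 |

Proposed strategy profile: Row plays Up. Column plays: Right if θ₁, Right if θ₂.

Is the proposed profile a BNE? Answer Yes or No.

No

A profile is a BNE iff every type of every player is best-responding given beliefs about the other side.
Row plays Up: E[Up] = 0.25·(4) + 0.75·(4) = 4; E[Down] = 9. Not best-responding. ✗
Column (type θ₁), facing Up: Left gives 10, Right gives 4. Proposed Right is not best — profitable deviation exists. ✗
Column (type θ₂), facing Up: Left gives -1, Right gives 2. Proposed Right is best. ✓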